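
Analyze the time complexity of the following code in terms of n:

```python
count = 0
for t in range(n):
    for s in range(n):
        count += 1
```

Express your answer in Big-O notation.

Each loop level contributes: n × n. Multiplying the contributions gives O(n^2).

Answer: O(n^2)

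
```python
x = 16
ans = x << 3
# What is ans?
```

Trace:
`x = 16` → x = 16
`ans = x << 3` → ans = 128
So ans = 128

Answer: 128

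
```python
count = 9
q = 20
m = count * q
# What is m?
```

Trace:
`count = 9` → count = 9
`q = 20` → q = 20
`m = count * q` → m = 180
So m = 180

Answer: 180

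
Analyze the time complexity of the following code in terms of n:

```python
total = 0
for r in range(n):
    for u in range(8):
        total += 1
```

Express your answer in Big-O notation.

Each loop level contributes: n × 1. Multiplying the contributions gives O(n).

Answer: O(n)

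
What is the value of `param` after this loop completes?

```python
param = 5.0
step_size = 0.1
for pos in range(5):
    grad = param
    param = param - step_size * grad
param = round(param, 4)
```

Gradient descent: w = 5.0 * (1 - 0.1)^5
`param` takes the values: 5.0 → 4.5 → 4.05 → 3.645 → 3.2805 → 2.95245 → 2.9524

Answer: 2.9524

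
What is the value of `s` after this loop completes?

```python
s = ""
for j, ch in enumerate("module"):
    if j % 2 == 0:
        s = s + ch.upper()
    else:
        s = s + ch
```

Uppercase even positions in 'module'
`s` takes the values: "" → "M" → "Mo" → "MoD" → "MoDu" → "MoDuL" → "MoDuLe"

Answer: "MoDuLe"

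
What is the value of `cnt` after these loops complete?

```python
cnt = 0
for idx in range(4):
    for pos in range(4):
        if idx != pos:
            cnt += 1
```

4² - 4 (exclude diagonal)
`cnt` takes the values: 0 → 1 → 2 → 3 → 4 → 5 → 6 → 7 → 8 → 9 → 10 → 11 → 12

Answer: 12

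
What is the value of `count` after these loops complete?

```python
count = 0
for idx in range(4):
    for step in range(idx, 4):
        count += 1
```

Upper triangle: 4 + 3 + ... + 1
`count` takes the values: 0 → 1 → 2 → 3 → 4 → 5 → 6 → 7 → 8 → 9 → 10

Answer: 10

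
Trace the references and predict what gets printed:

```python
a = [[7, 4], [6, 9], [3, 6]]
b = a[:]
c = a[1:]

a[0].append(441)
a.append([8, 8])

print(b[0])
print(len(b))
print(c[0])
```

Key concept: slice with nested mutation.
Step by step:
`a = [[7, 4], [6, 9], [3, 6]]` → a = [[7, 4], [6, 9], [3, 6]]
`b = a[:]` → b = [[7, 4], [6, 9], [3, 6]]
`c = a[1:]` → c = [[6, 9], [3, 6]]
`a[0].append(441)` → a = [[7, 4, 441], [6, 9], [3, 6]]; b = [[7, 4, 441], [6, 9], [3, 6]]
`a.append([8, 8])` → a = [[7, 4, 441], [6, 9], [3, 6], [8, 8]]
`print(b[0])` → prints [7, 4, 441]
`print(len(b))` → prints 3
`print(c[0])` → prints [6, 9]

Answer:
[7, 4, 441]
3
[6, 9]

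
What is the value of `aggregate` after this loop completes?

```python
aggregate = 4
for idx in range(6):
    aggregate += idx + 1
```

Start at 4, add 1 to 6 = 25
`aggregate` takes the values: 4 → 5 → 7 → 10 → 14 → 19 → 25

Answer: 25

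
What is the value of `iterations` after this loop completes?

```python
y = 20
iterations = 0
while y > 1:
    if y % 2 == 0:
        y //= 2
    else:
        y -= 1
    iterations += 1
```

Steps to reduce 20 to 1
`iterations` takes the values: 0 → 1 → 2 → 3 → 4 → 5

Answer: 5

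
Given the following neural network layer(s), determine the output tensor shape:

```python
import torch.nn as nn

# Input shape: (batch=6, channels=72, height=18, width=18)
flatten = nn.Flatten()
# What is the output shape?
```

Input: (6, 72, 18, 18) -> Output: (6, 23328)

Answer: (6, 23328)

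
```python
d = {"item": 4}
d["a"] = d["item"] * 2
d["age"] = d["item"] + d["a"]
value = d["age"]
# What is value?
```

Trace:
`d = {"item": 4}` → d = {'item': 4}
`d["a"] = d["item"] * 2` → d = {'item': 4, 'a': 8}
`d["age"] = d["item"] + d["a"]` → d = {'item': 4, 'a': 8, 'age': 12}
`value = d["age"]` → value = 12
So value = 12

Answer: 12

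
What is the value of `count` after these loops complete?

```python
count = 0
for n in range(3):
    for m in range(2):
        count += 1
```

3 * 2 = 6
`count` takes the values: 0 → 1 → 2 → 3 → 4 → 5 → 6

Answer: 6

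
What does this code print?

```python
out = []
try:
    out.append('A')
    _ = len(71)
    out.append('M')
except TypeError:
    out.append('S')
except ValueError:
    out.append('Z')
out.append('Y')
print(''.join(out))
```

Execution trace: 'A' (try body) → 'S' (except TypeError) → 'Y' (after the try/except). Output: ASY

Answer: ASY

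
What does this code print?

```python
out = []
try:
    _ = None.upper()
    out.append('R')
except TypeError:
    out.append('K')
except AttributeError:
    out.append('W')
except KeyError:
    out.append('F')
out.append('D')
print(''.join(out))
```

Execution trace: 'W' (except AttributeError) → 'D' (after the try/except). Output: WD

Answer: WD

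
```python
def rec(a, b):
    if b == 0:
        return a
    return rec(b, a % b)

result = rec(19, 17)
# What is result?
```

rec(19, 17) -> rec(17, 2) -> rec(2, 1) -> rec(1, 0) -> 1

Answer: 1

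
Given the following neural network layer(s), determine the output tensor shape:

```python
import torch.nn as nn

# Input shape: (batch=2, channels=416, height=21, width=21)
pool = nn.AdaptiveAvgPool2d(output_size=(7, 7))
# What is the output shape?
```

Input: (2, 416, 21, 21) -> Output: (2, 416, 7, 7)

Answer: (2, 416, 7, 7)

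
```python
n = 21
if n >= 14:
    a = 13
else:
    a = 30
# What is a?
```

Trace:
`n = 21` → n = 21
`if n >= 14: ...` → n >= 14 is True → a = 13
So a = 13

Answer: 13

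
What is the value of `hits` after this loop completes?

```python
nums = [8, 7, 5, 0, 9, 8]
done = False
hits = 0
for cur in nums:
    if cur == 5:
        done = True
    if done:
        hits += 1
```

Count elements after first 5 in [8, 7, 5, 0, 9, 8]
`hits` takes the values: 0 → 1 → 2 → 3 → 4

Answer: 4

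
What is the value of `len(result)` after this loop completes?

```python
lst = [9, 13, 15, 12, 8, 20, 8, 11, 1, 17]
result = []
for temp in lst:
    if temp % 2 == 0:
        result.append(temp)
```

Count even numbers in [9, 13, 15, 12, 8, 20, 8, 11, 1, 17]
`result` takes the values: [] → [12] → [12, 8] → [12, 8, 20] → [12, 8, 20, 8]
So `len(result)` = 4

Answer: 4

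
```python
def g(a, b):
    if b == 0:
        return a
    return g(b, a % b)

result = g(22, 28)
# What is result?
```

g(22, 28) -> g(28, 22) -> g(22, 6) -> g(6, 4) -> g(4, 2) -> g(2, 0) -> 2

Answer: 2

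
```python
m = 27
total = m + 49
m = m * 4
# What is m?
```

Trace:
`m = 27` → m = 27
`total = m + 49` → total = 76
`m = m * 4` → m = 108
So m = 108

Answer: 108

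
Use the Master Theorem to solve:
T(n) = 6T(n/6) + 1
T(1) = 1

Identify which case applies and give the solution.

a=6, b=6, f(n)=1. log_6(6) = 1. Since c=0 < 1, Case 1 applies: T(n) = Θ(n^log_b(a)) = O(n).

Answer: O(n) - Case 1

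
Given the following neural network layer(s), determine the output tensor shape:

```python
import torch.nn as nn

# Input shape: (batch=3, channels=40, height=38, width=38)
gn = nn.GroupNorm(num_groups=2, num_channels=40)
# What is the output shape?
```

Input: (3, 40, 38, 38) -> Output: (3, 40, 38, 38)

Answer: (3, 40, 38, 38)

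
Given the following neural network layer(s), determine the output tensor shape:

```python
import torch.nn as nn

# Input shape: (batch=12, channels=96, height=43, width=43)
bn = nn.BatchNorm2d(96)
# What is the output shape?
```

Input: (12, 96, 43, 43) -> Output: (12, 96, 43, 43)

Answer: (12, 96, 43, 43)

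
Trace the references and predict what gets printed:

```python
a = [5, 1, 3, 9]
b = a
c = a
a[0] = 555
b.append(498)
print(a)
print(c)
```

Key concept: multiple aliases.
Step by step:
`a = [5, 1, 3, 9]` → a = [5, 1, 3, 9]
`b = a` → b = [5, 1, 3, 9] (same object as a)
`c = a` → c = [5, 1, 3, 9] (same object as a, b)
`a[0] = 555` → a = [555, 1, 3, 9] (same object as b, c); b = [555, 1, 3, 9] (same object as a, c); c = [555, 1, 3, 9] (same object as a, b)
`b.append(498)` → a = [555, 1, 3, 9, 498] (same object as b, c); b = [555, 1, 3, 9, 498] (same object as a, c); c = [555, 1, 3, 9, 498] (same object as a, b)
`print(a)` → prints [555, 1, 3, 9, 498]
`print(c)` → prints [555, 1, 3, 9, 498]

Answer:
[555, 1, 3, 9, 498]
[555, 1, 3, 9, 498]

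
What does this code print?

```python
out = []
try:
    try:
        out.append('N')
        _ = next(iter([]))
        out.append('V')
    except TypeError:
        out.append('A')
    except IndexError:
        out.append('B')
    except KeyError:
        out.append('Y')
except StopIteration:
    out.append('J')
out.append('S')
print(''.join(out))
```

Execution trace: 'N' (inner try body) → 'J' (outer except StopIteration) → 'S' (after the try/except). Output: NJS

Answer: NJS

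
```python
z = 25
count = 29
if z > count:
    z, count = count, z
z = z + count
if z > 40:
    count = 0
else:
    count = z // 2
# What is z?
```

Trace:
`z = 25` → z = 25
`count = 29` → count = 29
`if z > count: ...` → z > count is False → no variable changes
`z = z + count` → z = 54
`if z > 40: ...` → z > 40 is True → count = 0
So z = 54

Answer: 54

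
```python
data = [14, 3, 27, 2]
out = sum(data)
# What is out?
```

Trace:
`data = [14, 3, 27, 2]` → data = [14, 3, 27, 2]
`out = sum(data)` → out = 46
So out = 46

Answer: 46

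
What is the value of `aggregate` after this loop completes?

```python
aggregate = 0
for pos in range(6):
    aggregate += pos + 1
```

Start at 0, add 1 to 6 = 21
`aggregate` takes the values: 0 → 1 → 3 → 6 → 10 → 15 → 21

Answer: 21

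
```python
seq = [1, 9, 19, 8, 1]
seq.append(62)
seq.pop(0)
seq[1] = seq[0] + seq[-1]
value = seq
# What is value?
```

Trace:
`seq = [1, 9, 19, 8, 1]` → seq = [1, 9, 19, 8, 1]
`seq.append(62)` → seq = [1, 9, 19, 8, 1, 62]
`seq.pop(0)` → seq = [9, 19, 8, 1, 62]
`seq[1] = seq[0] + seq[-1]` → seq = [9, 71, 8, 1, 62]
`value = seq` → value = [9, 71, 8, 1, 62]
So value = [9, 71, 8, 1, 62]

Answer: [9, 71, 8, 1, 62]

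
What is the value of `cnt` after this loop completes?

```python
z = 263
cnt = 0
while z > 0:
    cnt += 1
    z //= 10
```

Count digits by repeated division by 10
`cnt` takes the values: 0 → 1 → 2 → 3

Answer: 3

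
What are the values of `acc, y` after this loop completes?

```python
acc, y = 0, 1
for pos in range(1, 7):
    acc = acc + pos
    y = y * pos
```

Sum and factorial of 1 to 6
`acc, y` takes the values: (0, 1) → (1, 1) → (3, 1) → (3, 2) → (6, 2) → (6, 6) → (10, 6) → (10, 24) → (15, 24) → (15, 120) → (21, 120) → (21, 720)

Answer: 21, 720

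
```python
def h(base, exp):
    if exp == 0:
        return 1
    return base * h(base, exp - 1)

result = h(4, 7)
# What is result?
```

h(4, 7) = 4 * 4 * 4 * 4 * 4 * 4 * 4 = 16384

Answer: 16384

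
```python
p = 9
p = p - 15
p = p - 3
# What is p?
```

Trace:
`p = 9` → p = 9
`p = p - 15` → p = -6
`p = p - 3` → p = -9
So p = -9

Answer: -9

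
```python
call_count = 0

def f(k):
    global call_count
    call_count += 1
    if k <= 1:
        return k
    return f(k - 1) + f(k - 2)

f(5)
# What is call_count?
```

Calls(k) = 1 + Calls(k-1) + Calls(k-2); Calls(0)=Calls(1)=1. For k=5 this gives 15.

Answer: 15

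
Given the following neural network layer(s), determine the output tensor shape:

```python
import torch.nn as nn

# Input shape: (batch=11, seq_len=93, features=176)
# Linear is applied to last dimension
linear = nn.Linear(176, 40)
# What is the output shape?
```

Input: (11, 93, 176) -> Output: (11, 93, 40)

Answer: (11, 93, 40)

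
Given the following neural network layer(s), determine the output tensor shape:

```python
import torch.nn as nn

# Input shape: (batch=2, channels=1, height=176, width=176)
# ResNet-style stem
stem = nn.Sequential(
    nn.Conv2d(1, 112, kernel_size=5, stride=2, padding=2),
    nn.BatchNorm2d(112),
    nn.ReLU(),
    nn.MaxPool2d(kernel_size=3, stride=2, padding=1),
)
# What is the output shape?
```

Input: (2, 1, 176, 176) -> after Conv2d 5x5 stride=2: (2, 112, 88, 88) -> Output: (2, 112, 44, 44)

Answer: (2, 112, 44, 44)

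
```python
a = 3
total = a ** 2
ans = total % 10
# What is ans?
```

Trace:
`a = 3` → a = 3
`total = a ** 2` → total = 9
`ans = total % 10` → ans = 9
So ans = 9

Answer: 9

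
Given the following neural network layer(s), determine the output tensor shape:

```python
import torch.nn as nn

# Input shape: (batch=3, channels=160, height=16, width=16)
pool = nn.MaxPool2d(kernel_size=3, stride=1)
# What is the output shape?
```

Input: (3, 160, 16, 16) -> Output: (3, 160, 14, 14)

Answer: (3, 160, 14, 14)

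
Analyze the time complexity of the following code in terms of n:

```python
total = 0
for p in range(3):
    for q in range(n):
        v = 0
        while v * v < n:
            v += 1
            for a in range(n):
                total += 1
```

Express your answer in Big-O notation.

Each loop level contributes: 1 × n × √n × n. Multiplying the contributions gives O(n^2√n).

Answer: O(n^2√n)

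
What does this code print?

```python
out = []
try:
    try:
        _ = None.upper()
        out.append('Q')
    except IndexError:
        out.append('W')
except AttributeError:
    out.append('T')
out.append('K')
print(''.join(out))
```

Execution trace: 'T' (outer except AttributeError) → 'K' (after the try/except). Output: TK

Answer: TK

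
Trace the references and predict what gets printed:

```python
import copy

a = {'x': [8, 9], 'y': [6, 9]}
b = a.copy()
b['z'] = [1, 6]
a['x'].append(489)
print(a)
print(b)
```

Key concept: shallow copy of dict with mutable values.
Step by step:
`a = {'x': [8, 9], 'y': [6, 9]}` → a = {'x': [8, 9], 'y': [6, 9]}
`b = a.copy()` → b = {'x': [8, 9], 'y': [6, 9]}
`b['z'] = [1, 6]` → b = {'x': [8, 9], 'y': [6, 9], 'z': [1, 6]}
`a['x'].append(489)` → a = {'x': [8, 9, 489], 'y': [6, 9]}; b = {'x': [8, 9, 489], 'y': [6, 9], 'z': [1, 6]}
`print(a)` → prints {'x': [8, 9, 489], 'y': [6, 9]}
`print(b)` → prints {'x': [8, 9, 489], 'y': [6, 9], 'z': [1, 6]}

Answer:
{'x': [8, 9, 489], 'y': [6, 9]}
{'x': [8, 9, 489], 'y': [6, 9], 'z': [1, 6]}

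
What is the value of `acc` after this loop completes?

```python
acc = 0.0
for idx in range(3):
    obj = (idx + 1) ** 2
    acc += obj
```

Sum of squared losses 1² + 2² + ... + 3²
`acc` takes the values: 0.0 → 1.0 → 5.0 → 14.0

Answer: 14.0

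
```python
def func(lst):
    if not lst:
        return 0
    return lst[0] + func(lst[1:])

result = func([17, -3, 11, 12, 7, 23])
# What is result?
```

17 + (-3) + 11 + 12 + 7 + 23 + 0 = 67

Answer: 67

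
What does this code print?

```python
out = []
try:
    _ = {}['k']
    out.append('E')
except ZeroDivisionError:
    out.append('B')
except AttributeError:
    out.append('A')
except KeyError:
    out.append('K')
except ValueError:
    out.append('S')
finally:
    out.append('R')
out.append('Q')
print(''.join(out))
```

Execution trace: 'K' (except KeyError) → 'R' (finally) → 'Q' (after the try/except). Output: KRQ

Answer: KRQ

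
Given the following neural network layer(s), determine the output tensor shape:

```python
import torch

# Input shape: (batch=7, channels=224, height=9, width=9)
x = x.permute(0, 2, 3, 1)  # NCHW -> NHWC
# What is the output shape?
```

Input: (7, 224, 9, 9) -> Output: (7, 9, 9, 224)

Answer: (7, 9, 9, 224)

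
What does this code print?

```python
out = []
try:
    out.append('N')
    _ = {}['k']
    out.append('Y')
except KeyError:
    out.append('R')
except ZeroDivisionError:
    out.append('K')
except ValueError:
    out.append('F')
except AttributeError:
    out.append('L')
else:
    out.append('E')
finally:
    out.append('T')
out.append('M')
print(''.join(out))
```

Execution trace: 'N' (try body) → 'R' (except KeyError) → 'T' (finally) → 'M' (after the try/except). Output: NRTM

Answer: NRTM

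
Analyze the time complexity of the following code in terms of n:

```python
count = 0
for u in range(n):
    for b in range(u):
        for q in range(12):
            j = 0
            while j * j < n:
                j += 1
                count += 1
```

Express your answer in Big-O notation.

Each loop level contributes: n × n × 1 × √n. Multiplying the contributions gives O(n^2√n).

Answer: O(n^2√n)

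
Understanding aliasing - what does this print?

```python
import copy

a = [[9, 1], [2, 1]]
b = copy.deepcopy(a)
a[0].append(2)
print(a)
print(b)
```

Key concept: deep copy is fully independent.
Step by step:
`a = [[9, 1], [2, 1]]` → a = [[9, 1], [2, 1]]
`b = copy.deepcopy(a)` → b = [[9, 1], [2, 1]]
`a[0].append(2)` → a = [[9, 1, 2], [2, 1]]
`print(a)` → prints [[9, 1, 2], [2, 1]]
`print(b)` → prints [[9, 1], [2, 1]]

Answer:
[[9, 1, 2], [2, 1]]
[[9, 1], [2, 1]]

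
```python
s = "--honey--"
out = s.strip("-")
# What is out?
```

Trace:
`s = "--honey--"` → s = '--honey--'
`out = s.strip("-")` → out = 'honey'
So out = 'honey'

Answer: 'honey'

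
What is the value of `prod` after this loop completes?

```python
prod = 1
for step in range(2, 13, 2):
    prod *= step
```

Product of even numbers 2 to 12
`prod` takes the values: 1 → 2 → 8 → 48 → 384 → 3840 → 46080

Answer: 46080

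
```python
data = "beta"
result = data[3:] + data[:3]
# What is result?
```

Trace:
`data = "beta"` → data = 'beta'
`result = data[3:] + data[:3]` → result = 'abet'
So result = 'abet'

Answer: 'abet'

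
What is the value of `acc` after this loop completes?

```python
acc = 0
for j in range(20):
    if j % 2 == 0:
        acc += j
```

Sum of even numbers 0 to 19
`acc` takes the values: 0 → 2 → 6 → 12 → 20 → 30 → 42 → 56 → 72 → 90

Answer: 90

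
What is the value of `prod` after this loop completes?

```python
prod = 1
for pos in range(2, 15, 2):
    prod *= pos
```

Product of even numbers 2 to 14
`prod` takes the values: 1 → 2 → 8 → 48 → 384 → 3840 → 46080 → 645120

Answer: 645120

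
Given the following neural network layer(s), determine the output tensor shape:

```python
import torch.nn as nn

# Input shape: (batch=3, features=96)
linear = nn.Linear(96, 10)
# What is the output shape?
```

Input: (3, 96) -> Output: (3, 10)

Answer: (3, 10)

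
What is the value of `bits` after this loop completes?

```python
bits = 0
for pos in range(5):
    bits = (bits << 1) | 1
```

Build 5 consecutive 1-bits: 0b11111
`bits` takes the values: 0 → 1 → 3 → 7 → 15 → 31

Answer: 31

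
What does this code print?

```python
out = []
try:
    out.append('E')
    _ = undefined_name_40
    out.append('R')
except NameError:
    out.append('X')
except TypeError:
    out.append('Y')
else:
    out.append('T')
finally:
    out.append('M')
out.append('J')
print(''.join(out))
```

Execution trace: 'E' (try body) → 'X' (except NameError) → 'M' (finally) → 'J' (after the try/except). Output: EXMJ

Answer: EXMJ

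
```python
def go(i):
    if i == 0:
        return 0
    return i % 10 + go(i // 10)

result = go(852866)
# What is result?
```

Sum of digits of 852866: 6 + 6 + 8 + 2 + 5 + 8 = 35

Answer: 35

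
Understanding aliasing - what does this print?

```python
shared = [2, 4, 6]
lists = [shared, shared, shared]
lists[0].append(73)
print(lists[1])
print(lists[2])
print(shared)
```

Key concept: list of same reference.
Step by step:
`shared = [2, 4, 6]` → shared = [2, 4, 6]
`lists = [shared, shared, shared]` → lists = [[2, 4, 6], [2, 4, 6], [2, 4, 6]]
`lists[0].append(73)` → shared = [2, 4, 6, 73]; lists = [[2, 4, 6, 73], [2, 4, 6, 73], [2, 4, 6, 73]]
`print(lists[1])` → prints [2, 4, 6, 73]
`print(lists[2])` → prints [2, 4, 6, 73]
`print(shared)` → prints [2, 4, 6, 73]

Answer:
[2, 4, 6, 73]
[2, 4, 6, 73]
[2, 4, 6, 73]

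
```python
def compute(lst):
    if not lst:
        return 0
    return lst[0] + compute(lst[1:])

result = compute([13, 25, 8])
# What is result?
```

13 + 25 + 8 + 0 = 46

Answer: 46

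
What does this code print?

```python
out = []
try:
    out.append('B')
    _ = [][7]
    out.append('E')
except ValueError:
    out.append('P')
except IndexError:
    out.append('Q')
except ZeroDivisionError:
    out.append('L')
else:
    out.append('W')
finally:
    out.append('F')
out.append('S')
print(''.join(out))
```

Execution trace: 'B' (try body) → 'Q' (except IndexError) → 'F' (finally) → 'S' (after the try/except). Output: BQFS

Answer: BQFS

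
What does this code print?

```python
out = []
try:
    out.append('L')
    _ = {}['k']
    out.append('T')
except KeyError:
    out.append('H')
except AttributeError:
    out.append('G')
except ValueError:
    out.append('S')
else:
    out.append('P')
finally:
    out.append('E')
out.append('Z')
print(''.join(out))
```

Execution trace: 'L' (try body) → 'H' (except KeyError) → 'E' (finally) → 'Z' (after the try/except). Output: LHEZ

Answer: LHEZ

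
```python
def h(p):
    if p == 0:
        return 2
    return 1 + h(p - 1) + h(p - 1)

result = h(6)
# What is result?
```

h(p) = 1 + 2·h(p-1), h(0)=2. Closed form: (2+1)·2^6 - 1 = 191.

Answer: 191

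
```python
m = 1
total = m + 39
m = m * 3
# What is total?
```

Trace:
`m = 1` → m = 1
`total = m + 39` → total = 40
`m = m * 3` → m = 3
So total = 40

Answer: 40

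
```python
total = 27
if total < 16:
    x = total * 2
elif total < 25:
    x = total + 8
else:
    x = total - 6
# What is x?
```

Trace:
`total = 27` → total = 27
`if total < 16: ...` → total < 16 is False, total < 25 is False, take else branch → x = 21
So x = 21

Answer: 21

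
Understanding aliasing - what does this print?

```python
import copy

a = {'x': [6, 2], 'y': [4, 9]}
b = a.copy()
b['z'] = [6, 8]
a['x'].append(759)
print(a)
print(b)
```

Key concept: shallow copy of dict with mutable values.
Step by step:
`a = {'x': [6, 2], 'y': [4, 9]}` → a = {'x': [6, 2], 'y': [4, 9]}
`b = a.copy()` → b = {'x': [6, 2], 'y': [4, 9]}
`b['z'] = [6, 8]` → b = {'x': [6, 2], 'y': [4, 9], 'z': [6, 8]}
`a['x'].append(759)` → a = {'x': [6, 2, 759], 'y': [4, 9]}; b = {'x': [6, 2, 759], 'y': [4, 9], 'z': [6, 8]}
`print(a)` → prints {'x': [6, 2, 759], 'y': [4, 9]}
`print(b)` → prints {'x': [6, 2, 759], 'y': [4, 9], 'z': [6, 8]}

Answer:
{'x': [6, 2, 759], 'y': [4, 9]}
{'x': [6, 2, 759], 'y': [4, 9], 'z': [6, 8]}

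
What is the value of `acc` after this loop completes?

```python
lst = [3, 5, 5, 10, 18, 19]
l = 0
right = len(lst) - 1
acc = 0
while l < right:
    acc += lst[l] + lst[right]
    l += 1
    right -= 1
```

Sum of pairs from ends
`acc` takes the values: 0 → 22 → 45 → 60

Answer: 60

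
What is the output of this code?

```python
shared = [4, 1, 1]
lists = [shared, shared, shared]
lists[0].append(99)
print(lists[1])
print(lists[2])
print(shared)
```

Key concept: list of same reference.
Step by step:
`shared = [4, 1, 1]` → shared = [4, 1, 1]
`lists = [shared, shared, shared]` → lists = [[4, 1, 1], [4, 1, 1], [4, 1, 1]]
`lists[0].append(99)` → shared = [4, 1, 1, 99]; lists = [[4, 1, 1, 99], [4, 1, 1, 99], [4, 1, 1, 99]]
`print(lists[1])` → prints [4, 1, 1, 99]
`print(lists[2])` → prints [4, 1, 1, 99]
`print(shared)` → prints [4, 1, 1, 99]

Answer:
[4, 1, 1, 99]
[4, 1, 1, 99]
[4, 1, 1, 99]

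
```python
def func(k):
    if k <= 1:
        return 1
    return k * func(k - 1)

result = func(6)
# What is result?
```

func(6) = 6 * 5 * 4 * 3 * 2 * 1 = 720

Answer: 720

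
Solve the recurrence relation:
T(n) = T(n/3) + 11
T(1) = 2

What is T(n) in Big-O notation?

Each step divides n by 3 and adds 11. After log_3(n) steps we reach T(1)=2. So T(n) = 11·log_3(n) + 2 = O(log n).

Answer: O(log n)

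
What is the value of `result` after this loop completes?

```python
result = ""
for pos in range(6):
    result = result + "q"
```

Repeat 'q' 6 times
`result` takes the values: "" → "q" → "qq" → "qqq" → "qqqq" → "qqqqq" → "qqqqqq"

Answer: "qqqqqq"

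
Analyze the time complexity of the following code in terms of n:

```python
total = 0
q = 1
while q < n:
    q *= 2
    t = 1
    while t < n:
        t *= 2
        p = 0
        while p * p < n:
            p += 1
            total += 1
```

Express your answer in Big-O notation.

Each loop level contributes: log n × log n × √n. Multiplying the contributions gives O(√n log² n).

Answer: O(√n log² n)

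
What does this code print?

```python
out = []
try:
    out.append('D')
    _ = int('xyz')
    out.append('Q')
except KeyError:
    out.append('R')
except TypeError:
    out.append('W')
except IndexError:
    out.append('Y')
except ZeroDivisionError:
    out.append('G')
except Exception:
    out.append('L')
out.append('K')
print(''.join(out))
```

Execution trace: 'D' (try body) → 'L' (except Exception) → 'K' (after the try/except). Output: DLK

Answer: DLK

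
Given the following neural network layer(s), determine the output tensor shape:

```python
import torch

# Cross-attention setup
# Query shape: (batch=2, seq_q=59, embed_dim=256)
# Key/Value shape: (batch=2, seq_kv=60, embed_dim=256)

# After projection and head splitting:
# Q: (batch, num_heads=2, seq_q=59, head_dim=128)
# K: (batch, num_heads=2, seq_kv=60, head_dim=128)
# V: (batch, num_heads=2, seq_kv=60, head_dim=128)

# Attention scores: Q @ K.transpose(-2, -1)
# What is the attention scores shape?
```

Input: (2, 59, 256) -> Output: (2, 2, 59, 60)

Answer: (2, 2, 59, 60)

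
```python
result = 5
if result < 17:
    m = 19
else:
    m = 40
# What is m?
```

Trace:
`result = 5` → result = 5
`if result < 17: ...` → result < 17 is True → m = 19
So m = 19

Answer: 19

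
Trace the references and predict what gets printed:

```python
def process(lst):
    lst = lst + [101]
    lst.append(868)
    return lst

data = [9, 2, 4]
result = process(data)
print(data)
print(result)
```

Key concept: rebinding parameter vs mutation.
Step by step:
`data = [9, 2, 4]` → data = [9, 2, 4]
`result = process(data)` → result = [9, 2, 4, 101, 868]
`print(data)` → prints [9, 2, 4]
`print(result)` → prints [9, 2, 4, 101, 868]

Answer:
[9, 2, 4]
[9, 2, 4, 101, 868]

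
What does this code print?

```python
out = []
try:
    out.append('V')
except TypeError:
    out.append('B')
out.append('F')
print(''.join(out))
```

Execution trace: 'V' (try body, no exception) → 'F' (after the try/except). Output: VF

Answer: VF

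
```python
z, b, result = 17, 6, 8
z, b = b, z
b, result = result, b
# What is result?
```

Trace:
`z, b, result = 17, 6, 8` → z = 17; b = 6; result = 8
`z, b = b, z` → z = 6; b = 17
`b, result = result, b` → b = 8; result = 17
So result = 17

Answer: 17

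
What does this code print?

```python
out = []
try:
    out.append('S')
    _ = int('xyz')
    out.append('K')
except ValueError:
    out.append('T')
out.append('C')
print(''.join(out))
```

Execution trace: 'S' (try body) → 'T' (except ValueError) → 'C' (after the try/except). Output: STC

Answer: STC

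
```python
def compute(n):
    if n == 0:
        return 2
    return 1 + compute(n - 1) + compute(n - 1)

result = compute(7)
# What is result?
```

compute(n) = 1 + 2·compute(n-1), compute(0)=2. Closed form: (2+1)·2^7 - 1 = 383.

Answer: 383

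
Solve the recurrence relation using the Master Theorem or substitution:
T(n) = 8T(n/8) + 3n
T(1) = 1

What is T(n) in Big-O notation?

By Master Theorem: a=8, b=8, f(n)=3n. Since log_8(8) = 1 and f(n) = Θ(n^1), Case 2 applies. T(n) = O(n log n).

Answer: O(n log n)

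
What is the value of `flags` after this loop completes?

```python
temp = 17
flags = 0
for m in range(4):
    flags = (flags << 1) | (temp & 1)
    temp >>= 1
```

Reverse lowest 4 bits of 17
`flags` takes the values: 0 → 1 → 2 → 4 → 8

Answer: 8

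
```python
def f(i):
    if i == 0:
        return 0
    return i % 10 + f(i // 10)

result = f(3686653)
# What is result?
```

Sum of digits of 3686653: 3 + 5 + 6 + 6 + 8 + 6 + 3 = 37

Answer: 37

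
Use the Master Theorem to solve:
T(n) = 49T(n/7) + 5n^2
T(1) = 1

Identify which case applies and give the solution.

a=49, b=7, f(n)=5n^2. log_7(49) = 2. Since c=2 = 2, Case 2 applies: T(n) = Θ(n^log_b(a) · log n) = O(n^2 log n).

Answer: O(n^2 log n) - Case 2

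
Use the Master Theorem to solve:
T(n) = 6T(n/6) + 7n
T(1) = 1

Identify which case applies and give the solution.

a=6, b=6, f(n)=7n. log_6(6) = 1. Since c=1 = 1, Case 2 applies: T(n) = Θ(n^log_b(a) · log n) = O(n log n).

Answer: O(n log n) - Case 2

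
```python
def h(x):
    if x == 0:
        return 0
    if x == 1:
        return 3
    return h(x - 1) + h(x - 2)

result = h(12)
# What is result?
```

Build up from base cases: h(0)=0, h(1)=3, h(2)=3, h(3)=6, h(4)=9, h(5)=15, h(6)=24, ..., h(12)=432

Answer: 432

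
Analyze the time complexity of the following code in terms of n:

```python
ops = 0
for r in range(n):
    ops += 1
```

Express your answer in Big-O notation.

Each loop level contributes: n. Multiplying the contributions gives O(n).

Answer: O(n)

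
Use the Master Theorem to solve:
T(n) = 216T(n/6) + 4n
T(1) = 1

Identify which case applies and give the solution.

a=216, b=6, f(n)=4n. log_6(216) = 3. Since c=1 < 3, Case 1 applies: T(n) = Θ(n^log_b(a)) = O(n^3).

Answer: O(n^3) - Case 1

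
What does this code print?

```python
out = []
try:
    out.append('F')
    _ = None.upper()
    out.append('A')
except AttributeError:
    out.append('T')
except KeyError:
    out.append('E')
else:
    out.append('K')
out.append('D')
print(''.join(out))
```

Execution trace: 'F' (try body) → 'T' (except AttributeError) → 'D' (after the try/except). Output: FTD

Answer: FTD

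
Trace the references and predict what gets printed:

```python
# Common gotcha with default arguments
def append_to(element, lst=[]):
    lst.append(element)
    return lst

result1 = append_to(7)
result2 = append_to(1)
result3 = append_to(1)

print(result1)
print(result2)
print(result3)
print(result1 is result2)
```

Key concept: mutable default argument gotcha.
Step by step:
`result1 = append_to(7)` → result1 = [7]
`result2 = append_to(1)` → result1 = [7, 1] (same object as result2); result2 = [7, 1] (same object as result1)
`result3 = append_to(1)` → result1 = [7, 1, 1] (same object as result2, result3); result2 = [7, 1, 1] (same object as result1, result3); result3 = [7, 1, 1] (same object as result1, result2)
`print(result1)` → prints [7, 1, 1]
`print(result2)` → prints [7, 1, 1]
`print(result3)` → prints [7, 1, 1]
`print(result1 is result2)` → prints True

Answer:
[7, 1, 1]
[7, 1, 1]
[7, 1, 1]
True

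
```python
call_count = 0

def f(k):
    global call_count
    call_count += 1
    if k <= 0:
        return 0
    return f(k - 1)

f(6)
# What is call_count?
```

Linear recursion stepping by 1: 7 calls from k=6 down to ≤0.

Answer: 7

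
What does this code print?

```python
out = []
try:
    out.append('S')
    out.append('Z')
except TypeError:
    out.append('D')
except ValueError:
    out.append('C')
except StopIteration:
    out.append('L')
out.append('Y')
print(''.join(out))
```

Execution trace: 'S' (try body) → 'Z' (try body, no exception) → 'Y' (after the try/except). Output: SZY

Answer: SZY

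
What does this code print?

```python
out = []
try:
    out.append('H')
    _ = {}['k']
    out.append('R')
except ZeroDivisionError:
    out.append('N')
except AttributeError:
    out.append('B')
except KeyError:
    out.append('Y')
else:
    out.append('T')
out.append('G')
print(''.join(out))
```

Execution trace: 'H' (try body) → 'Y' (except KeyError) → 'G' (after the try/except). Output: HYG

Answer: HYG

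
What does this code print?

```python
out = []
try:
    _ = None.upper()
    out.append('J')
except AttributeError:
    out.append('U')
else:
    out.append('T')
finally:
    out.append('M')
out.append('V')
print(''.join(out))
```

Execution trace: 'U' (except AttributeError) → 'M' (finally) → 'V' (after the try/except). Output: UMV

Answer: UMV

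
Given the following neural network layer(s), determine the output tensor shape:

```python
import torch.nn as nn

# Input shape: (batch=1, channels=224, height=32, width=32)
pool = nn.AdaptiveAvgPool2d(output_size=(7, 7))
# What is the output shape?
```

Input: (1, 224, 32, 32) -> Output: (1, 224, 7, 7)

Answer: (1, 224, 7, 7)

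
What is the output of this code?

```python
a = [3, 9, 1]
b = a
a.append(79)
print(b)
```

Key concept: basic list aliasing.
Step by step:
`a = [3, 9, 1]` → a = [3, 9, 1]
`b = a` → b = [3, 9, 1] (same object as a)
`a.append(79)` → a = [3, 9, 1, 79] (same object as b); b = [3, 9, 1, 79] (same object as a)
`print(b)` → prints [3, 9, 1, 79]

Answer: [3, 9, 1, 79]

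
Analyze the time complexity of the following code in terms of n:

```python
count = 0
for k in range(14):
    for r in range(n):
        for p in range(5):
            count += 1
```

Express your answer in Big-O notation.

Each loop level contributes: 1 × n × 1. Multiplying the contributions gives O(n).

Answer: O(n)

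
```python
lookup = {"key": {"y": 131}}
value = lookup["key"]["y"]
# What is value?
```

Trace:
`lookup = {"key": {"y": 131}}` → lookup = {'key': {'y': 131}}
`value = lookup["key"]["y"]` → value = 131
So value = 131

Answer: 131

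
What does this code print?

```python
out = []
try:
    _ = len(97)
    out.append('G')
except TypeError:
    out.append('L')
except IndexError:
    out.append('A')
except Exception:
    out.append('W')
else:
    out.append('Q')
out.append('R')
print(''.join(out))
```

Execution trace: 'L' (except TypeError) → 'R' (after the try/except). Output: LR

Answer: LR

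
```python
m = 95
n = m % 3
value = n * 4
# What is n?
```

Trace:
`m = 95` → m = 95
`n = m % 3` → n = 2
`value = n * 4` → value = 8
So n = 2

Answer: 2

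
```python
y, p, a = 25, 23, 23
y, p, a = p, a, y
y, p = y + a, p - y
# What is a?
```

Trace:
`y, p, a = 25, 23, 23` → y = 25; p = 23; a = 23
`y, p, a = p, a, y` → y = 23; p = 23; a = 25
`y, p = y + a, p - y` → y = 48; p = 0
So a = 25

Answer: 25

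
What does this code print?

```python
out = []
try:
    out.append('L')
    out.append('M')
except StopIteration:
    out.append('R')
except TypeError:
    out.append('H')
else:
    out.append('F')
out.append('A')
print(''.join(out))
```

Execution trace: 'L' (try body) → 'M' (try body, no exception) → 'F' (else) → 'A' (after the try/except). Output: LMFA

Answer: LMFA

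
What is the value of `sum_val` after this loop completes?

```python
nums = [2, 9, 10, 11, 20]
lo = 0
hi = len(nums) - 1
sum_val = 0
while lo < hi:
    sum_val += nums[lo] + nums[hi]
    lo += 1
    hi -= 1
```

Sum of pairs from ends
`sum_val` takes the values: 0 → 22 → 42

Answer: 42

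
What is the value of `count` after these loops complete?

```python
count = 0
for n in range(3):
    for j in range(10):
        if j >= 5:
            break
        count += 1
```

Inner breaks at 5, outer runs 3 times
`count` takes the values: 0 → 1 → 2 → 3 → 4 → 5 → 6 → 7 → 8 → 9 → 10 → 11 → 12 → 13 → 14 → 15

Answer: 15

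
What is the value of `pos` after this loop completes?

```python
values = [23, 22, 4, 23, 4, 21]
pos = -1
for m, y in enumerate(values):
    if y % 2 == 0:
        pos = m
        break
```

First even number index in [23, 22, 4, 23, 4, 21]
`pos` takes the values: -1 → 1

Answer: 1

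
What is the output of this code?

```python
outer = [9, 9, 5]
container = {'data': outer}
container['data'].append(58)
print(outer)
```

Key concept: dict holds reference to list.
Step by step:
`outer = [9, 9, 5]` → outer = [9, 9, 5]
`container = {'data': outer}` → container = {'data': [9, 9, 5]}
`container['data'].append(58)` → outer = [9, 9, 5, 58]; container = {'data': [9, 9, 5, 58]}
`print(outer)` → prints [9, 9, 5, 58]

Answer: [9, 9, 5, 58]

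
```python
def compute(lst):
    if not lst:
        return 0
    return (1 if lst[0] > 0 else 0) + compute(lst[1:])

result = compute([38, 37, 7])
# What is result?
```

Count of positive elements in [38, 37, 7] = 3

Answer: 3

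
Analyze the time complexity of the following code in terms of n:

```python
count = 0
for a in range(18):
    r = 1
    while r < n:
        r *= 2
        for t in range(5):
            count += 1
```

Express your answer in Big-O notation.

Each loop level contributes: 1 × log n × 1. Multiplying the contributions gives O(log n).

Answer: O(log n)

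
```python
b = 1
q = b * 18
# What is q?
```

Trace:
`b = 1` → b = 1
`q = b * 18` → q = 18
So q = 18

Answer: 18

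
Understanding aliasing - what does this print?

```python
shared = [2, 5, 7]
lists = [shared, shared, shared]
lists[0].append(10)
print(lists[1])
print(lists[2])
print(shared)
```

Key concept: list of same reference.
Step by step:
`shared = [2, 5, 7]` → shared = [2, 5, 7]
`lists = [shared, shared, shared]` → lists = [[2, 5, 7], [2, 5, 7], [2, 5, 7]]
`lists[0].append(10)` → shared = [2, 5, 7, 10]; lists = [[2, 5, 7, 10], [2, 5, 7, 10], [2, 5, 7, 10]]
`print(lists[1])` → prints [2, 5, 7, 10]
`print(lists[2])` → prints [2, 5, 7, 10]
`print(shared)` → prints [2, 5, 7, 10]

Answer:
[2, 5, 7, 10]
[2, 5, 7, 10]
[2, 5, 7, 10]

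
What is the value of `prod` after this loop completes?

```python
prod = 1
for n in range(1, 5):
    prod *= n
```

4! = 24
`prod` takes the values: 1 → 2 → 6 → 24

Answer: 24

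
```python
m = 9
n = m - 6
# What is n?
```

Trace:
`m = 9` → m = 9
`n = m - 6` → n = 3
So n = 3

Answer: 3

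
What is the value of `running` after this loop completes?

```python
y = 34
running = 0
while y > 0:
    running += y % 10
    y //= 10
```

Sum digits of 34
`running` takes the values: 0 → 4 → 7

Answer: 7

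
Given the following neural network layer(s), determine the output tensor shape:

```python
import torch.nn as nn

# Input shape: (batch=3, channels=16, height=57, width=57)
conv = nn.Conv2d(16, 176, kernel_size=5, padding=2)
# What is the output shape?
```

Input: (3, 16, 57, 57) -> Output: (3, 176, 57, 57)

Answer: (3, 176, 57, 57)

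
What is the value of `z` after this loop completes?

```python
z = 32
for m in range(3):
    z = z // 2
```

Halve 3 times: 32 // 2^3 = 4
`z` takes the values: 32 → 16 → 8 → 4

Answer: 4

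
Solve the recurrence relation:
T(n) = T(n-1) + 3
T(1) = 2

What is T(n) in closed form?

Unrolling: T(n) = T(1) + 3·(n-1) = 2 + 3(n-1) = 3n - 1.

Answer: T(n) = 3n - 1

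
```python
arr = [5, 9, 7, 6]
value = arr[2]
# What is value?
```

Trace:
`arr = [5, 9, 7, 6]` → arr = [5, 9, 7, 6]
`value = arr[2]` → value = 7
So value = 7

Answer: 7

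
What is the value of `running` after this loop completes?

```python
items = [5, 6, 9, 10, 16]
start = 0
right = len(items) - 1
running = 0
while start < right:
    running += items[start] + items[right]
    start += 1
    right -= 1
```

Sum of pairs from ends
`running` takes the values: 0 → 21 → 37

Answer: 37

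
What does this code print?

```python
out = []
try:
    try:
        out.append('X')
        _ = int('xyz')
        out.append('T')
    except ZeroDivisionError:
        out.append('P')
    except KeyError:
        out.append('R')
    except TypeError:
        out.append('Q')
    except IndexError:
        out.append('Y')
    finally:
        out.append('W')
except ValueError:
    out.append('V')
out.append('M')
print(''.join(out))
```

Execution trace: 'X' (try body) → 'W' (finally) → 'V' (outer except ValueError) → 'M' (after the try/except). Output: XWVM

Answer: XWVM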